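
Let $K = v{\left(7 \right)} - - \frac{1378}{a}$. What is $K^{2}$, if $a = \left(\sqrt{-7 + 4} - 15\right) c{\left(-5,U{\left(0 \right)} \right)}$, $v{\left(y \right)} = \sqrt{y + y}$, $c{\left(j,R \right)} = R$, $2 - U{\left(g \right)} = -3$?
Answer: $\frac{\left(-1378 + 5 \sqrt{14} \left(15 - i \sqrt{3}\right)\right)^{2}}{25 \left(15 - i \sqrt{3}\right)^{2}} \approx 202.69 + 60.255 i$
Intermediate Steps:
$U{\left(g \right)} = 5$ ($U{\left(g \right)} = 2 - -3 = 2 + 3 = 5$)
$v{\left(y \right)} = \sqrt{2} \sqrt{y}$ ($v{\left(y \right)} = \sqrt{2 y} = \sqrt{2} \sqrt{y}$)
$a = -75 + 5 i \sqrt{3}$ ($a = \left(\sqrt{-7 + 4} - 15\right) 5 = \left(\sqrt{-3} - 15\right) 5 = \left(i \sqrt{3} - 15\right) 5 = \left(-15 + i \sqrt{3}\right) 5 = -75 + 5 i \sqrt{3} \approx -75.0 + 8.6602 i$)
$K = \sqrt{14} + \frac{1378}{-75 + 5 i \sqrt{3}}$ ($K = \sqrt{2} \sqrt{7} - - \frac{1378}{-75 + 5 i \sqrt{3}} = \sqrt{14} + \frac{1378}{-75 + 5 i \sqrt{3}} \approx -14.39 - 2.0937 i$)
$K^{2} = \left(- \frac{689}{38} + \sqrt{14} - \frac{689 i \sqrt{3}}{570}\right)^{2}$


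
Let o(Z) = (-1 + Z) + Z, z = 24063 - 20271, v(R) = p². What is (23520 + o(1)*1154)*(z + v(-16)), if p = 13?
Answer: 97733714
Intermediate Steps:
v(R) = 169 (v(R) = 13² = 169)
z = 3792
o(Z) = -1 + 2*Z
(23520 + o(1)*1154)*(z + v(-16)) = (23520 + (-1 + 2*1)*1154)*(3792 + 169) = (23520 + (-1 + 2)*1154)*3961 = (23520 + 1*1154)*3961 = (23520 + 1154)*3961 = 24674*3961 = 97733714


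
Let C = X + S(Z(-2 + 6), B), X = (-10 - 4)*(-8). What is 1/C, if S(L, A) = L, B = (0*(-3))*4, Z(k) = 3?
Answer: 1/115 ≈ 0.0086956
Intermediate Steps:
B = 0 (B = 0*4 = 0)
X = 112 (X = -14*(-8) = 112)
C = 115 (C = 112 + 3 = 115)
1/C = 1/115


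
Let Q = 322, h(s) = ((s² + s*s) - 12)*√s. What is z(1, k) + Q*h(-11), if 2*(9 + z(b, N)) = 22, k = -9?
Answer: 2 + 74060*I*√11 ≈ 2.0 + 2.4563e+5*I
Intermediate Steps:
z(b, N) = 2 (z(b, N) = -9 + (½)*22 = -9 + 11 = 2)
h(s) = √s*(-12 + 2*s²) (h(s) = ((s² + s²) - 12)*√s = (2*s² - 12)*√s = (-12 + 2*s²)*√s = √s*(-12 + 2*s²))
z(1, k) + Q*h(-11) = 2 + 322*(2*√(-11)*(-6 + (-11)²)) = 2 + 322*(2*(I*√11)*(-6 + 121)) = 2 + 322*(2*(I*√11)*115) = 2 + 322*(230*I*√11) = 2 + 74060*I*√11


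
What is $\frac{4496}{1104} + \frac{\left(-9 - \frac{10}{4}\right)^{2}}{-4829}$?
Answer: $\frac{5391295}{1332804} \approx 4.0451$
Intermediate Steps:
$\frac{4496}{1104} + \frac{\left(-9 - \frac{10}{4}\right)^{2}}{-4829} = 4496 \cdot \frac{1}{1104} + \left(-9 - \frac{5}{2}\right)^{2} \left(- \frac{1}{4829}\right) = \frac{281}{69} + \left(-9 - \frac{5}{2}\right)^{2} \left(- \frac{1}{4829}\right) = \frac{281}{69} + \left(- \frac{23}{2}\right)^{2} \left(- \frac{1}{4829}\right) = \frac{281}{69} + \frac{529}{4} \left(- \frac{1}{4829}\right) = \frac{281}{69} - \frac{529}{19316} = \frac{5391295}{1332804}$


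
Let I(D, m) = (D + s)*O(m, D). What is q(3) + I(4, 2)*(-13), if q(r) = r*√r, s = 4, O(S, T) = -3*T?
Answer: 1248 + 3*√3 ≈ 1253.2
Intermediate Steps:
q(r) = r^(3/2)
I(D, m) = -3*D*(4 + D) (I(D, m) = (D + 4)*(-3*D) = (4 + D)*(-3*D) = -3*D*(4 + D))
q(3) + I(4, 2)*(-13) = 3^(3/2) - 3*4*(4 + 4)*(-13) = 3*√3 - 3*4*8*(-13) = 3*√3 - 96*(-13) = 3*√3 + 1248 = 1248 + 3*√3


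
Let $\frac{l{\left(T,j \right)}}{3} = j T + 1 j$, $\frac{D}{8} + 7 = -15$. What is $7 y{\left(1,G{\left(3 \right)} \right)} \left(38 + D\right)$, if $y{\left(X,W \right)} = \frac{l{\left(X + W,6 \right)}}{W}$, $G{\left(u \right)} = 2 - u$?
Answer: $17388$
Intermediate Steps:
$D = -176$ ($D = -56 + 8 \left(-15\right) = -56 - 120 = -176$)
$l{\left(T,j \right)} = 3 j + 3 T j$ ($l{\left(T,j \right)} = 3 \left(j T + 1 j\right) = 3 \left(T j + j\right) = 3 \left(j + T j\right) = 3 j + 3 T j$)
$y{\left(X,W \right)} = \frac{18 + 18 W + 18 X}{W}$ ($y{\left(X,W \right)} = \frac{3 \cdot 6 \left(1 + \left(X + W\right)\right)}{W} = \frac{3 \cdot 6 \left(1 + \left(W + X\right)\right)}{W} = \frac{3 \cdot 6 \left(1 + W + X\right)}{W} = \frac{18 + 18 W + 18 X}{W}$)
$7 y{\left(1,G{\left(3 \right)} \right)} \left(38 + D\right) = 7 \frac{18 \left(1 + \left(2 - 3\right) + 1\right)}{2 - 3} \left(38 - 176\right) = 7 \frac{18 \left(1 + \left(2 - 3\right) + 1\right)}{2 - 3} \left(-138\right) = 7 \frac{18 \left(1 - 1 + 1\right)}{-1} \left(-138\right) = 7 \cdot 18 \left(-1\right) 1 \left(-138\right) = 7 \left(-18\right) \left(-138\right) = \left(-126\right) \left(-138\right) = 17388$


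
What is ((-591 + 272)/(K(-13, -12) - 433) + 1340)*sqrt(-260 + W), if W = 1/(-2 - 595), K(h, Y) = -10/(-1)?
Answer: 567139*I*sqrt(92666937)/252531 ≈ 21619.0*I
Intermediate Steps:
K(h, Y) = 10 (K(h, Y) = -10*(-1) = 10)
W = -1/597 (W = 1/(-597) = -1/597 ≈ -0.0016750)
((-591 + 272)/(K(-13, -12) - 433) + 1340)*sqrt(-260 + W) = ((-591 + 272)/(10 - 433) + 1340)*sqrt(-260 - 1/597) = (-319/(-423) + 1340)*sqrt(-155221/597) = (-319*(-1/423) + 1340)*(I*sqrt(92666937)/597) = (319/423 + 1340)*(I*sqrt(92666937)/597) = 567139*(I*sqrt(92666937)/597)/423 = 567139*I*sqrt(92666937)/252531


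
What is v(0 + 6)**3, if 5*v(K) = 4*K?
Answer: 13824/125 ≈ 110.59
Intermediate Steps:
v(K) = 4*K/5 (v(K) = (4*K)/5 = 4*K/5)
v(0 + 6)**3 = (4*(0 + 6)/5)**3 = ((4/5)*6)**3 = (24/5)**3 = 13824/125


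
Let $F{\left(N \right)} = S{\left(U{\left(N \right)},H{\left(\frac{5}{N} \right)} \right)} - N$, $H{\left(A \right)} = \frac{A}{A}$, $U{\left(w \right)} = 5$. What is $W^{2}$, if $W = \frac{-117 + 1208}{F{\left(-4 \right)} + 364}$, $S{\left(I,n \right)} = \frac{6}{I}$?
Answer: $\frac{29757025}{3407716} \approx 8.7323$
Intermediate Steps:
$H{\left(A \right)} = 1$
$F{\left(N \right)} = \frac{6}{5} - N$
$W = \frac{5455}{1846}$ ($W = \frac{-117 + 1208}{\left(\frac{6}{5} - -4\right) + 364} = \frac{1091}{\left(\frac{6}{5} + 4\right) + 364} = \frac{1091}{\frac{26}{5} + 364} = \frac{1091}{\frac{1846}{5}} = 1091 \cdot \frac{5}{1846} = \frac{5455}{1846} \approx 2.955$)
$W^{2} = \left(\frac{5455}{1846}\right)^{2} = \frac{29757025}{3407716}$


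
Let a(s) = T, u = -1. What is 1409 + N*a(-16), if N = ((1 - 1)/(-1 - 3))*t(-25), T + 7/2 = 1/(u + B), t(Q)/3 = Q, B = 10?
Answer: 1409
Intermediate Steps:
t(Q) = 3*Q
T = -61/18 (T = -7/2 + 1/(-1 + 10) = -7/2 + 1/9 = -7/2 + ⅑ = -61/18 ≈ -3.3889)
a(s) = -61/18
N = 0 (N = ((1 - 1)/(-1 - 3))*(3*(-25)) = (0/(-4))*(-75) = (0*(-¼))*(-75) = 0*(-75) = 0)
1409 + N*a(-16) = 1409 + 0*(-61/18) = 1409 + 0 = 1409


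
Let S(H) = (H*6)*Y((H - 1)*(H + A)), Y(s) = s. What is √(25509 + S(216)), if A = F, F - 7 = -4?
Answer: √61047669 ≈ 7813.3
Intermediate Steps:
F = 3 (F = 7 - 4 = 3)
A = 3
S(H) = 6*H*(-1 + H)*(3 + H) (S(H) = (H*6)*((H - 1)*(H + 3)) = (6*H)*((-1 + H)*(3 + H)) = 6*H*(-1 + H)*(3 + H))
√(25509 + S(216)) = √(25509 + 6*216*(-3 + 216² + 2*216)) = √(25509 + 6*216*(-3 + 46656 + 432)) = √(25509 + 6*216*47085) = √(25509 + 61022160) = √61047669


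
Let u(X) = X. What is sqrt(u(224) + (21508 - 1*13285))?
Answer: sqrt(8447) ≈ 91.908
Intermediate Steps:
sqrt(u(224) + (21508 - 1*13285)) = sqrt(224 + (21508 - 1*13285)) = sqrt(224 + (21508 - 13285)) = sqrt(224 + 8223) = sqrt(8447)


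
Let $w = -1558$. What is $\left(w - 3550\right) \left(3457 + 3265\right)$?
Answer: $-34335976$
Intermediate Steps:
$\left(w - 3550\right) \left(3457 + 3265\right) = \left(-1558 - 3550\right) \left(3457 + 3265\right) = \left(-5108\right) 6722 = -34335976$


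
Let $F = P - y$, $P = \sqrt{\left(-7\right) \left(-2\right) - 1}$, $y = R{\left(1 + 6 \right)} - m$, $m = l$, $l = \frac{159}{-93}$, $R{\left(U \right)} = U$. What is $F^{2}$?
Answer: $\frac{85393}{961} - \frac{540 \sqrt{13}}{31} \approx 26.052$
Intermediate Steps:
$l = - \frac{53}{31}$ ($l = 159 \left(- \frac{1}{93}\right) = - \frac{53}{31} \approx -1.7097$)
$m = - \frac{53}{31} \approx -1.7097$
$y = \frac{270}{31}$ ($y = \left(1 + 6\right) - - \frac{53}{31} = 7 + \frac{53}{31} = \frac{270}{31} \approx 8.7097$)
$P = \sqrt{13}$ ($P = \sqrt{14 - 1} = \sqrt{13} \approx 3.6056$)
$F = - \frac{270}{31} + \sqrt{13}$ ($F = \sqrt{13} - \frac{270}{31} = - \frac{270}{31} + \sqrt{13} \approx -5.1041$)
$F^{2} = \left(- \frac{270}{31} + \sqrt{13}\right)^{2}$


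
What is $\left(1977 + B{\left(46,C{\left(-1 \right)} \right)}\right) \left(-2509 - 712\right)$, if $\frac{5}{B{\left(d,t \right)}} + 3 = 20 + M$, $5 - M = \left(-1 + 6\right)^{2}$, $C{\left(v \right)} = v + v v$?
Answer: $- \frac{19087646}{3} \approx -6.3626 \cdot 10^{6}$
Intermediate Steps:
$C{\left(v \right)} = v + v^{2}$
$M = -20$ ($M = 5 - \left(-1 + 6\right)^{2} = 5 - 5^{2} = 5 - 25 = -20$)
$B{\left(d,t \right)} = - \frac{5}{3}$ ($B{\left(d,t \right)} = \frac{5}{-3 + \left(20 - 20\right)} = \frac{5}{-3 + 0} = \frac{5}{-3} = 5 \left(- \frac{1}{3}\right) = - \frac{5}{3}$)
$\left(1977 + B{\left(46,C{\left(-1 \right)} \right)}\right) \left(-2509 - 712\right) = \left(1977 - \frac{5}{3}\right) \left(-2509 - 712\right) = \frac{5926}{3} \left(-3221\right) = - \frac{19087646}{3}$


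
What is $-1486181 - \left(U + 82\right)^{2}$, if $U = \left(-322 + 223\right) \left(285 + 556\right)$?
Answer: $-6919899510$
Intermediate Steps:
$U = -83259$ ($U = \left(-99\right) 841 = -83259$)
$-1486181 - \left(U + 82\right)^{2} = -1486181 - \left(-83259 + 82\right)^{2} = -1486181 - \left(-83177\right)^{2} = -1486181 - 6918413329 = -6919899510$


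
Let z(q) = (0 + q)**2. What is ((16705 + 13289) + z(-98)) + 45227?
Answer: 84825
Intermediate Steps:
z(q) = q**2
((16705 + 13289) + z(-98)) + 45227 = ((16705 + 13289) + (-98)**2) + 45227 = (29994 + 9604) + 45227 = 39598 + 45227 = 84825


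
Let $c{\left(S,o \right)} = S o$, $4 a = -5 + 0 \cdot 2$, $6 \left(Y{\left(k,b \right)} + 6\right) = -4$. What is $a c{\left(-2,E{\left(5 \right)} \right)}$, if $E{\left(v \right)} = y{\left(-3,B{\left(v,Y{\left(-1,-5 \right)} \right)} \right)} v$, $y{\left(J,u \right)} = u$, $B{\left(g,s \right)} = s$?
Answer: $- \frac{250}{3} \approx -83.333$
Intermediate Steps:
$Y{\left(k,b \right)} = - \frac{20}{3}$ ($Y{\left(k,b \right)} = -6 + \frac{1}{6} \left(-4\right) = -6 - \frac{2}{3} = - \frac{20}{3}$)
$a = - \frac{5}{4}$ ($a = \frac{-5 + 0 \cdot 2}{4} = \frac{-5 + 0}{4} = \frac{1}{4} \left(-5\right) = - \frac{5}{4} \approx -1.25$)
$E{\left(v \right)} = - \frac{20 v}{3}$
$a c{\left(-2,E{\left(5 \right)} \right)} = - \frac{5 \left(- 2 \left(\left(- \frac{20}{3}\right) 5\right)\right)}{4} = - \frac{5 \left(\left(-2\right) \left(- \frac{100}{3}\right)\right)}{4} = \left(- \frac{5}{4}\right) \frac{200}{3} = - \frac{250}{3}$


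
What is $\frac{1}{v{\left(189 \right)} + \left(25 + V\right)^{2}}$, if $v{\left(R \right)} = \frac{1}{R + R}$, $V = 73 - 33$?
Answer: $\frac{378}{1597051} \approx 0.00023669$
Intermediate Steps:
$V = 40$
$v{\left(R \right)} = \frac{1}{2 R}$
$\frac{1}{v{\left(189 \right)} + \left(25 + V\right)^{2}} = \frac{1}{\frac{1}{2 \cdot 189} + \left(25 + 40\right)^{2}} = \frac{1}{\frac{1}{2} \cdot \frac{1}{189} + 65^{2}} = \frac{1}{\frac{1}{378} + 4225} = \frac{1}{\frac{1597051}{378}} = \frac{378}{1597051}$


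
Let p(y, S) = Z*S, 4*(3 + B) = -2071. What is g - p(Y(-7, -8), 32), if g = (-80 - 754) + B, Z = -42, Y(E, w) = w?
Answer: -43/4 ≈ -10.750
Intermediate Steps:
B = -2083/4 (B = -3 + (¼)*(-2071) = -3 - 2071/4 = -2083/4 ≈ -520.75)
p(y, S) = -42*S
g = -5419/4 (g = (-80 - 754) - 2083/4 = -834 - 2083/4 = -5419/4 ≈ -1354.8)
g - p(Y(-7, -8), 32) = -5419/4 - (-42)*32 = -5419/4 - 1*(-1344) = -5419/4 + 1344 = -43/4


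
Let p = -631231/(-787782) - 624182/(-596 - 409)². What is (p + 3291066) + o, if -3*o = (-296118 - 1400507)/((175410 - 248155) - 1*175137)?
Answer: 54092647423882867985011/16436219118806925 ≈ 3.2911e+6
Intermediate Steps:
o = -1696625/743646 (o = -(-296118 - 1400507)/(3*((175410 - 248155) - 1*175137)) = -(-1696625)/(3*(-72745 - 175137)) = -(-1696625)/(3*(-247882)) = -(-1696625)*(-1)/(3*247882) = -⅓*1696625/247882 = -1696625/743646 ≈ -2.2815)
p = 48613248817/265226504850 (p = -631231*(-1/787782) - 624182/((-1005)²) = 631231/787782 - 624182/1010025 = 48613248817/265226504850 ≈ 0.18329)
(p + 3291066) + o = (48613248817/265226504850 + 3291066) - 1696625/743646 = 872877981023918917/265226504850 - 1696625/743646 = 54092647423882867985011/16436219118806925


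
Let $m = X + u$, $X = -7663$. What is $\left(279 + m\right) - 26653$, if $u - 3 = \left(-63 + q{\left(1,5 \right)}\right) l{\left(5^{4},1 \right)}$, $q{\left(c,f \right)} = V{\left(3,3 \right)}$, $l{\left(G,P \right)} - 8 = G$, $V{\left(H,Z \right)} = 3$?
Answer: $-72014$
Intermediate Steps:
$l{\left(G,P \right)} = 8 + G$
$q{\left(c,f \right)} = 3$
$u = -37977$ ($u = 3 + \left(-63 + 3\right) \left(8 + 5^{4}\right) = 3 - 60 \left(8 + 625\right) = 3 - 37980 = -37977$)
$m = -45640$ ($m = -7663 - 37977 = -45640$)
$\left(279 + m\right) - 26653 = \left(279 - 45640\right) - 26653 = -45361 - 26653 = -72014$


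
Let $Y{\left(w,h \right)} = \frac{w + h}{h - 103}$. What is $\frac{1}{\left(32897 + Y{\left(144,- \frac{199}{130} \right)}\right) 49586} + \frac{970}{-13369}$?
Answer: $- \frac{21500898385805699}{296335580359382008} \approx -0.072556$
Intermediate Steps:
$Y{\left(w,h \right)} = \frac{h + w}{-103 + h}$
$\frac{1}{\left(32897 + Y{\left(144,- \frac{199}{130} \right)}\right) 49586} + \frac{970}{-13369} = \frac{1}{\left(32897 + \frac{- \frac{199}{130} + 144}{-103 - \frac{199}{130}}\right) 49586} + \frac{970}{-13369} = \frac{1}{32897 + \frac{\left(-199\right) \frac{1}{130} + 144}{-103 - \frac{199}{130}}} \cdot \frac{1}{49586} + 970 \left(- \frac{1}{13369}\right) = \frac{1}{32897 + \frac{- \frac{199}{130} + 144}{-103 - \frac{199}{130}}} \cdot \frac{1}{49586} - \frac{970}{13369} = \frac{1}{32897 + \frac{1}{- \frac{13589}{130}} \cdot \frac{18521}{130}} \cdot \frac{1}{49586} - \frac{970}{13369} = \frac{1}{32897 - \frac{18521}{13589}} \cdot \frac{1}{49586} - \frac{970}{13369} = \frac{1}{\frac{447018812}{13589}} \cdot \frac{1}{49586} - \frac{970}{13369} = \frac{13589}{447018812} \cdot \frac{1}{49586} - \frac{970}{13369} = \frac{13589}{22165874811832} - \frac{970}{13369} = - \frac{21500898385805699}{296335580359382008}$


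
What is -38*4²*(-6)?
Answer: 3648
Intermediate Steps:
-38*4²*(-6) = -38*16*(-6) = -608*(-6) = 3648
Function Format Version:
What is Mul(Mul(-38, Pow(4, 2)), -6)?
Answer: 3648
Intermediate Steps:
Mul(Mul(-38, Pow(4, 2)), -6) = Mul(Mul(-38, 16), -6) = Mul(-608, -6) = 3648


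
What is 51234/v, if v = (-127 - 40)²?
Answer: 51234/27889 ≈ 1.8371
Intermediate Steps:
v = 27889 (v = (-167)² = 27889)
51234/v = 51234/27889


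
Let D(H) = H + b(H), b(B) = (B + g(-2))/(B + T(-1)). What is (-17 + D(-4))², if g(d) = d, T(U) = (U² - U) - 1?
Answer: 361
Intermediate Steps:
T(U) = -1 + U² - U
b(B) = (-2 + B)/(1 + B) (b(B) = (B - 2)/(B + (-1 + (-1)² - 1*(-1))) = (-2 + B)/(B + (-1 + 1 + 1)) = (-2 + B)/(B + 1) = (-2 + B)/(1 + B))
D(H) = H + (-2 + H)/(1 + H)
(-17 + D(-4))² = (-17 + (-2 - 4 - 4*(1 - 4))/(1 - 4))² = (-17 + (-2 - 4 - 4*(-3))/(-3))² = (-17 - (-2 - 4 + 12)/3)² = (-17 - ⅓*6)² = (-17 - 2)² = (-19)² = 361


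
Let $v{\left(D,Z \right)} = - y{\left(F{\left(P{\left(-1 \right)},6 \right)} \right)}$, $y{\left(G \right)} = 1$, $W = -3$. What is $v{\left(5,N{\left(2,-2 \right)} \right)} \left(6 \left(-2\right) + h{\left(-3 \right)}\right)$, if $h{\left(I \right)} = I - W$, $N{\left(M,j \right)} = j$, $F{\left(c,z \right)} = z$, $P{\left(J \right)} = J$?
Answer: $12$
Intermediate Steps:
$h{\left(I \right)} = 3 + I$ ($h{\left(I \right)} = I - -3 = I + 3 = 3 + I$)
$v{\left(D,Z \right)} = -1$ ($v{\left(D,Z \right)} = \left(-1\right) 1 = -1$)
$v{\left(5,N{\left(2,-2 \right)} \right)} \left(6 \left(-2\right) + h{\left(-3 \right)}\right) = - (6 \left(-2\right) + \left(3 - 3\right)) = - (-12 + 0) = \left(-1\right) \left(-12\right) = 12$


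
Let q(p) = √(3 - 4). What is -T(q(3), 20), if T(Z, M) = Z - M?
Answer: 20 - I ≈ 20.0 - 1.0*I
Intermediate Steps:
q(p) = I (q(p) = √(-1) = I)
-T(q(3), 20) = -(I - 1*20) = -(I - 20) = -(-20 + I) = 20 - I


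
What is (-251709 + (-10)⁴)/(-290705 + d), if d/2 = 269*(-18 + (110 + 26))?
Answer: 241709/227221 ≈ 1.0638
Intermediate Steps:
d = 63484 (d = 2*(269*(-18 + (110 + 26))) = 2*(269*(-18 + 136)) = 2*(269*118) = 2*31742 = 63484)
(-251709 + (-10)⁴)/(-290705 + d) = (-251709 + (-10)⁴)/(-290705 + 63484) = (-251709 + 10000)/(-227221) = -241709*(-1/227221) = 241709/227221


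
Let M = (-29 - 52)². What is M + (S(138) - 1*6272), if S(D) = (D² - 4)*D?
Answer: 2627809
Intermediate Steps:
S(D) = D*(-4 + D²) (S(D) = (-4 + D²)*D = D*(-4 + D²))
M = 6561 (M = (-81)² = 6561)
M + (S(138) - 1*6272) = 6561 + (138*(-4 + 138²) - 1*6272) = 6561 + (138*(-4 + 19044) - 6272) = 6561 + (138*19040 - 6272) = 6561 + (2627520 - 6272) = 6561 + 2621248 = 2627809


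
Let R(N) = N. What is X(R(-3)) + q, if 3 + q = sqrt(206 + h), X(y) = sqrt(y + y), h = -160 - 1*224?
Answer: -3 + I*sqrt(6) + I*sqrt(178) ≈ -3.0 + 15.791*I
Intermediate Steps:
h = -384 (h = -160 - 224 = -384)
X(y) = sqrt(2)*sqrt(y) (X(y) = sqrt(2*y) = sqrt(2)*sqrt(y))
q = -3 + I*sqrt(178) (q = -3 + sqrt(206 - 384) = -3 + sqrt(-178) = -3 + I*sqrt(178) ≈ -3.0 + 13.342*I)
X(R(-3)) + q = sqrt(2)*sqrt(-3) + (-3 + I*sqrt(178)) = sqrt(2)*(I*sqrt(3)) + (-3 + I*sqrt(178)) = I*sqrt(6) + (-3 + I*sqrt(178)) = -3 + I*sqrt(6) + I*sqrt(178)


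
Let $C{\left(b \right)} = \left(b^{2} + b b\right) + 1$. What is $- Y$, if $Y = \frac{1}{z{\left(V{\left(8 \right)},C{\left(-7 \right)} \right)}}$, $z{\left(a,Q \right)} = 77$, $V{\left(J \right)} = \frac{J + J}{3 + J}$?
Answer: $- \frac{1}{77} \approx -0.012987$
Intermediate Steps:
$V{\left(J \right)} = \frac{2 J}{3 + J}$
$C{\left(b \right)} = 1 + 2 b^{2}$ ($C{\left(b \right)} = \left(b^{2} + b^{2}\right) + 1 = 2 b^{2} + 1 = 1 + 2 b^{2}$)
$Y = \frac{1}{77} \approx 0.012987$
$- Y = \left(-1\right) \frac{1}{77} = - \frac{1}{77}$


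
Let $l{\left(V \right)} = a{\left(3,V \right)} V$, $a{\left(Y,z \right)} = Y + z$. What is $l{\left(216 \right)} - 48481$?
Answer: $-1177$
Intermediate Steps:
$l{\left(V \right)} = V \left(3 + V\right)$ ($l{\left(V \right)} = \left(3 + V\right) V = V \left(3 + V\right)$)
$l{\left(216 \right)} - 48481 = 216 \left(3 + 216\right) - 48481 = 216 \cdot 219 - 48481 = 47304 - 48481 = -1177$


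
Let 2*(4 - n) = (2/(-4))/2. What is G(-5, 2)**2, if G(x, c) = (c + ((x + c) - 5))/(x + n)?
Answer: 2304/49 ≈ 47.020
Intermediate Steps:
n = 33/8 (n = 4 - 2/(-4)/(2*2) = 4 - 2*(-1/4)/(2*2) = 4 - (-1)/(4*2) = 4 - 1/2*(-1/4) = 4 + 1/8 = 33/8 ≈ 4.1250)
G(x, c) = (-5 + x + 2*c)/(33/8 + x) (G(x, c) = (c + ((x + c) - 5))/(x + 33/8) = (c + ((c + x) - 5))/(33/8 + x) = (c + (-5 + c + x))/(33/8 + x) = (-5 + x + 2*c)/(33/8 + x))
G(-5, 2)**2 = (8*(-5 - 5 + 2*2)/(33 + 8*(-5)))**2 = (8*(-5 - 5 + 4)/(33 - 40))**2 = (8*(-6)/(-7))**2 = (8*(-1/7)*(-6))**2 = (48/7)**2 = 2304/49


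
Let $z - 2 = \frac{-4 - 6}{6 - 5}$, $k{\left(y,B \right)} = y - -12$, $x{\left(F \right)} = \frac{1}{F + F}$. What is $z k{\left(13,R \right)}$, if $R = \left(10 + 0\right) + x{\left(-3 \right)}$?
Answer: $-200$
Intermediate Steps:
$x{\left(F \right)} = \frac{1}{2 F}$
$R = \frac{59}{6}$ ($R = \left(10 + 0\right) + \frac{1}{2 \left(-3\right)} = 10 + \frac{1}{2} \left(- \frac{1}{3}\right) = 10 - \frac{1}{6} = \frac{59}{6} \approx 9.8333$)
$k{\left(y,B \right)} = 12 + y$ ($k{\left(y,B \right)} = y + 12 = 12 + y$)
$z = -8$ ($z = 2 + \frac{-4 - 6}{6 - 5} = 2 - \frac{10}{1} = 2 - 10 = -8$)
$z k{\left(13,R \right)} = - 8 \left(12 + 13\right) = \left(-8\right) 25 = -200$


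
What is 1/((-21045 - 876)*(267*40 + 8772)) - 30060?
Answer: -12817803197521/426407292 ≈ -30060.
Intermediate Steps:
1/((-21045 - 876)*(267*40 + 8772)) - 30060 = 1/(-21921*(10680 + 8772)) - 30060 = 1/(-21921*19452) - 30060 = 1/(-426407292) - 30060 = -1/426407292 - 30060 = -12817803197521/426407292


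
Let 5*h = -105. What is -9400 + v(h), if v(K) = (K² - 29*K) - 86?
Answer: -8436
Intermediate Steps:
h = -21 (h = (⅕)*(-105) = -21)
v(K) = -86 + K² - 29*K
-9400 + v(h) = -9400 + (-86 + (-21)² - 29*(-21)) = -9400 + (-86 + 441 + 609) = -9400 + 964 = -8436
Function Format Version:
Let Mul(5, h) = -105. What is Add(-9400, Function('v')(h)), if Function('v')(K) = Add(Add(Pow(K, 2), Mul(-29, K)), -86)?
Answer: -8436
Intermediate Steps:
h = -21 (h = Mul(Rational(1, 5), -105) = -21)
Function('v')(K) = Add(-86, Pow(K, 2), Mul(-29, K))
Add(-9400, Function('v')(h)) = Add(-9400, Add(-86, Pow(-21, 2), Mul(-29, -21))) = Add(-9400, Add(-86, 441, 609)) = Add(-9400, 964) = -8436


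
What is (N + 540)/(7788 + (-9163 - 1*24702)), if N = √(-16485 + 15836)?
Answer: -540/26077 - I*√649/26077 ≈ -0.020708 - 0.00097693*I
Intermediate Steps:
N = I*√649 (N = √(-649) = I*√649 ≈ 25.475*I)
(N + 540)/(7788 + (-9163 - 1*24702)) = (I*√649 + 540)/(7788 + (-9163 - 1*24702)) = (540 + I*√649)/(7788 + (-9163 - 24702)) = (540 + I*√649)/(7788 - 33865) = (540 + I*√649)/(-26077) = (540 + I*√649)*(-1/26077) = -540/26077 - I*√649/26077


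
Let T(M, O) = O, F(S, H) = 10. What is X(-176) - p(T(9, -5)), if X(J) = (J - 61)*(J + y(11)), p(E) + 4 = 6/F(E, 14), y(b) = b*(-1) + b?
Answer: 208577/5 ≈ 41715.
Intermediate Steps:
y(b) = 0 (y(b) = -b + b = 0)
p(E) = -17/5 (p(E) = -4 + 6/10 = -4 + 6*(⅒) = -4 + ⅗ = -17/5)
X(J) = J*(-61 + J) (X(J) = (J - 61)*(J + 0) = (-61 + J)*J = J*(-61 + J))
X(-176) - p(T(9, -5)) = -176*(-61 - 176) - 1*(-17/5) = -176*(-237) + 17/5 = 41712 + 17/5 = 208577/5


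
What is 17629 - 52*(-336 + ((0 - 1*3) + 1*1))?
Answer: 35205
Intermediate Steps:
17629 - 52*(-336 + ((0 - 1*3) + 1*1)) = 17629 - 52*(-336 + ((0 - 3) + 1)) = 17629 - 52*(-336 + (-3 + 1)) = 17629 - 52*(-336 - 2) = 17629 - 52*(-338) = 17629 + 17576 = 35205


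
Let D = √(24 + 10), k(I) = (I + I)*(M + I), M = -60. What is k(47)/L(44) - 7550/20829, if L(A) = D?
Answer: -7550/20829 - 611*√34/17 ≈ -209.93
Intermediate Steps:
k(I) = 2*I*(-60 + I) (k(I) = (I + I)*(-60 + I) = (2*I)*(-60 + I) = 2*I*(-60 + I))
D = √34 ≈ 5.8309
L(A) = √34
k(47)/L(44) - 7550/20829 = (2*47*(-60 + 47))/(√34) - 7550/20829 = (2*47*(-13))*(√34/34) - 7550*1/20829 = -611*√34/17 - 7550/20829 = -7550/20829 - 611*√34/17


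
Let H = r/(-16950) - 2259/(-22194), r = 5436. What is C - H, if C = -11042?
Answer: -76922015779/6966450 ≈ -11042.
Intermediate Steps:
H = -1525121/6966450 (H = 5436/(-16950) - 2259/(-22194) = 5436*(-1/16950) - 2259*(-1/22194) = -906/2825 + 251/2466 = -1525121/6966450 ≈ -0.21892)
C - H = -11042 - 1*(-1525121/6966450) = -11042 + 1525121/6966450 = -76922015779/6966450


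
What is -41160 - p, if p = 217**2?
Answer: -88249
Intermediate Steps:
p = 47089
-41160 - p = -41160 - 1*47089 = -41160 - 47089 = -88249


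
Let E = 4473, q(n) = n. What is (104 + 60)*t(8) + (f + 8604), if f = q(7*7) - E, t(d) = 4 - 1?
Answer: 4672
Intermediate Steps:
t(d) = 3
f = -4424 (f = 7*7 - 1*4473 = 49 - 4473 = -4424)
(104 + 60)*t(8) + (f + 8604) = (104 + 60)*3 + (-4424 + 8604) = 164*3 + 4180 = 492 + 4180 = 4672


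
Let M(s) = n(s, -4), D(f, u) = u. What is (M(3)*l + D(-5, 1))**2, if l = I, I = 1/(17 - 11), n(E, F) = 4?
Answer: 25/9 ≈ 2.7778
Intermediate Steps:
M(s) = 4
I = 1/6 ≈ 0.16667
l = 1/6 ≈ 0.16667
(M(3)*l + D(-5, 1))**2 = (4*(1/6) + 1)**2 = (2/3 + 1)**2 = (5/3)**2 = 25/9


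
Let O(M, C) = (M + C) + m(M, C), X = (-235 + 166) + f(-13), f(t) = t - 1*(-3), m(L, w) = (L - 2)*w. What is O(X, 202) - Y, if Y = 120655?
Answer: -136894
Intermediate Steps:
m(L, w) = w*(-2 + L) (m(L, w) = (-2 + L)*w = w*(-2 + L))
f(t) = 3 + t (f(t) = t + 3 = 3 + t)
X = -79 (X = (-235 + 166) + (3 - 13) = -69 - 10 = -79)
O(M, C) = C + M + C*(-2 + M) (O(M, C) = (M + C) + C*(-2 + M) = (C + M) + C*(-2 + M) = C + M + C*(-2 + M))
O(X, 202) - Y = (-79 - 1*202 + 202*(-79)) - 1*120655 = (-79 - 202 - 15958) - 120655 = -16239 - 120655 = -136894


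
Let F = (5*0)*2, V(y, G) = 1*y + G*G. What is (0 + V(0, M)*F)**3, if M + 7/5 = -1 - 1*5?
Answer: 0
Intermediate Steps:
M = -37/5 (M = -7/5 + (-1 - 1*5) = -7/5 + (-1 - 5) = -7/5 - 6 = -37/5 ≈ -7.4000)
V(y, G) = y + G**2
F = 0 (F = 0*2 = 0)
(0 + V(0, M)*F)**3 = (0 + (0 + (-37/5)**2)*0)**3 = (0 + (0 + 1369/25)*0)**3 = (0 + (1369/25)*0)**3 = (0 + 0)**3 = 0**3 = 0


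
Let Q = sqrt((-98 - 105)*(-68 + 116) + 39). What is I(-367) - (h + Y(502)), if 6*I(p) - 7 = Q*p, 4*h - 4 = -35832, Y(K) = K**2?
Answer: -1458275/6 - 367*I*sqrt(9705)/6 ≈ -2.4305e+5 - 6025.8*I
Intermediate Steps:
h = -8957 (h = 1 + (1/4)*(-35832) = 1 - 8958 = -8957)
Q = I*sqrt(9705) (Q = sqrt(-203*48 + 39) = sqrt(-9744 + 39) = sqrt(-9705) = I*sqrt(9705) ≈ 98.514*I)
I(p) = 7/6 + I*p*sqrt(9705)/6 (I(p) = 7/6 + ((I*sqrt(9705))*p)/6 = 7/6 + (I*p*sqrt(9705))/6 = 7/6 + I*p*sqrt(9705)/6)
I(-367) - (h + Y(502)) = (7/6 + (1/6)*I*(-367)*sqrt(9705)) - (-8957 + 502**2) = (7/6 - 367*I*sqrt(9705)/6) - (-8957 + 252004) = (7/6 - 367*I*sqrt(9705)/6) - 1*243047 = (7/6 - 367*I*sqrt(9705)/6) - 243047 = -1458275/6 - 367*I*sqrt(9705)/6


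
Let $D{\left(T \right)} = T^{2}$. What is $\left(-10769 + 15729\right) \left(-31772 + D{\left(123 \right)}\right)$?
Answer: $-82549280$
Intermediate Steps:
$\left(-10769 + 15729\right) \left(-31772 + D{\left(123 \right)}\right) = \left(-10769 + 15729\right) \left(-31772 + 123^{2}\right) = 4960 \left(-31772 + 15129\right) = 4960 \left(-16643\right) = -82549280$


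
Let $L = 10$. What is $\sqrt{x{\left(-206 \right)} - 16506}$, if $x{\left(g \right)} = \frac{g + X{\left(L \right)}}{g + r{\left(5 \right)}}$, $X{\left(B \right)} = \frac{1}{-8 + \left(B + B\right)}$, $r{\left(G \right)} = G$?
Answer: $\frac{7 i \sqrt{54434083}}{402} \approx 128.47 i$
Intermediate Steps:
$X{\left(B \right)} = \frac{1}{-8 + 2 B}$
$x{\left(g \right)} = \frac{\frac{1}{12} + g}{5 + g}$ ($x{\left(g \right)} = \frac{g + \frac{1}{2 \left(-4 + 10\right)}}{g + 5} = \frac{g + \frac{1}{2 \cdot 6}}{5 + g} = \frac{g + \frac{1}{2} \cdot \frac{1}{6}}{5 + g} = \frac{g + \frac{1}{12}}{5 + g} = \frac{\frac{1}{12} + g}{5 + g}$)
$\sqrt{x{\left(-206 \right)} - 16506} = \sqrt{\frac{\frac{1}{12} - 206}{5 - 206} - 16506} = \sqrt{\frac{1}{-201} \left(- \frac{2471}{12}\right) - 16506} = \sqrt{\left(- \frac{1}{201}\right) \left(- \frac{2471}{12}\right) - 16506} = \sqrt{\frac{2471}{2412} - 16506} = \sqrt{- \frac{39810001}{2412}} = \frac{7 i \sqrt{54434083}}{402}$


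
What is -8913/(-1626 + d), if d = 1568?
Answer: 8913/58 ≈ 153.67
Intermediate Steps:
-8913/(-1626 + d) = -8913/(-1626 + 1568) = -8913/(-58) = -8913*(-1/58) = 8913/58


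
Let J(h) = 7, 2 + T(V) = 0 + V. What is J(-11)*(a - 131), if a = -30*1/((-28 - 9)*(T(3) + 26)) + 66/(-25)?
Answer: -7786121/8325 ≈ -935.27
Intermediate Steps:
T(V) = -2 + V (T(V) = -2 + (0 + V) = -2 + V)
a = -21728/8325 (a = -30*1/((-28 - 9)*((-2 + 3) + 26)) + 66/(-25) = -30*(-1/(37*(1 + 26))) + 66*(-1/25) = -30/((-37*27)) - 66/25 = -30/(-999) - 66/25 = -30*(-1/999) - 66/25 = 10/333 - 66/25 = -21728/8325 ≈ -2.6100)
J(-11)*(a - 131) = 7*(-21728/8325 - 131) = 7*(-1112303/8325) = -7786121/8325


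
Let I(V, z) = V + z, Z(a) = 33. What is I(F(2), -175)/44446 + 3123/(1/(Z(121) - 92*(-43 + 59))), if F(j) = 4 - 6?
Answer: -199740190839/44446 ≈ -4.4940e+6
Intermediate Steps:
F(j) = -2
I(F(2), -175)/44446 + 3123/(1/(Z(121) - 92*(-43 + 59))) = (-2 - 175)/44446 + 3123/(1/(33 - 92*(-43 + 59))) = -177*1/44446 + 3123/(1/(33 - 92*16)) = -177/44446 + 3123/(1/(33 - 1472)) = -177/44446 + 3123/(1/(-1439)) = -177/44446 + 3123/(-1/1439) = -177/44446 + 3123*(-1439) = -177/44446 - 4493997 = -199740190839/44446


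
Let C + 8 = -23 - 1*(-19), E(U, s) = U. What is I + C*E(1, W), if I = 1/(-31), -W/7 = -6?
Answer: -373/31 ≈ -12.032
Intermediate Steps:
W = 42 (W = -7*(-6) = 42)
C = -12 (C = -8 + (-23 - 1*(-19)) = -8 + (-23 + 19) = -8 - 4 = -12)
I = -1/31 ≈ -0.032258
I + C*E(1, W) = -1/31 - 12*1 = -1/31 - 12 = -373/31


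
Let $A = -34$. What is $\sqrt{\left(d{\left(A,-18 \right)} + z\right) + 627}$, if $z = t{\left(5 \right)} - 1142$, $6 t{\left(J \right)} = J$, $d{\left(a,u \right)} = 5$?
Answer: $\frac{i \sqrt{18330}}{6} \approx 22.565 i$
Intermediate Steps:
$t{\left(J \right)} = \frac{J}{6}$
$z = - \frac{6847}{6}$ ($z = \frac{1}{6} \cdot 5 - 1142 = \frac{5}{6} - 1142 = - \frac{6847}{6} \approx -1141.2$)
$\sqrt{\left(d{\left(A,-18 \right)} + z\right) + 627} = \sqrt{\left(5 - \frac{6847}{6}\right) + 627} = \sqrt{- \frac{6817}{6} + 627} = \sqrt{- \frac{3055}{6}} = \frac{i \sqrt{18330}}{6}$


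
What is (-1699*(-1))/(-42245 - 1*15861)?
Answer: -1699/58106 ≈ -0.029240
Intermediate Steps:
(-1699*(-1))/(-42245 - 1*15861) = 1699/(-42245 - 15861) = 1699/(-58106) = 1699*(-1/58106) = -1699/58106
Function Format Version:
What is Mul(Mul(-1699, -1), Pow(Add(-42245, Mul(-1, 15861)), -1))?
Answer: Rational(-1699, 58106) ≈ -0.029240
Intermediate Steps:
Mul(Mul(-1699, -1), Pow(Add(-42245, Mul(-1, 15861)), -1)) = Mul(1699, Pow(Add(-42245, -15861), -1)) = Mul(1699, Pow(-58106, -1)) = Mul(1699, Rational(-1, 58106)) = Rational(-1699, 58106)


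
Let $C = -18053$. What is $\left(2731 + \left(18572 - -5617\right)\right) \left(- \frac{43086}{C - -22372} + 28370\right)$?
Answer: $\frac{3297348532480}{4319} \approx 7.6345 \cdot 10^{8}$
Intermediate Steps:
$\left(2731 + \left(18572 - -5617\right)\right) \left(- \frac{43086}{C - -22372} + 28370\right) = \left(2731 + \left(18572 - -5617\right)\right) \left(- \frac{43086}{-18053 - -22372} + 28370\right) = \left(2731 + \left(18572 + 5617\right)\right) \left(- \frac{43086}{-18053 + 22372} + 28370\right) = \left(2731 + 24189\right) \left(- \frac{43086}{4319} + 28370\right) = 26920 \left(\left(-43086\right) \frac{1}{4319} + 28370\right) = 26920 \left(- \frac{43086}{4319} + 28370\right) = 26920 \cdot \frac{122486944}{4319} = \frac{3297348532480}{4319}$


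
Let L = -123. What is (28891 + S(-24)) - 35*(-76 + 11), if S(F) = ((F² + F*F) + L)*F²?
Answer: 623870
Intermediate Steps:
S(F) = F²*(-123 + 2*F²) (S(F) = ((F² + F*F) - 123)*F² = ((F² + F²) - 123)*F² = (2*F² - 123)*F² = (-123 + 2*F²)*F² = F²*(-123 + 2*F²))
(28891 + S(-24)) - 35*(-76 + 11) = (28891 + (-24)²*(-123 + 2*(-24)²)) - 35*(-76 + 11) = (28891 + 576*(-123 + 2*576)) - 35*(-65) = (28891 + 576*(-123 + 1152)) + 2275 = (28891 + 576*1029) + 2275 = (28891 + 592704) + 2275 = 621595 + 2275 = 623870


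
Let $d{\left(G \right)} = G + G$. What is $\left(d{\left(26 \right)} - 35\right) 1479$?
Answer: $25143$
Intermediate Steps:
$d{\left(G \right)} = 2 G$
$\left(d{\left(26 \right)} - 35\right) 1479 = \left(2 \cdot 26 - 35\right) 1479 = \left(52 - 35\right) 1479 = 17 \cdot 1479 = 25143$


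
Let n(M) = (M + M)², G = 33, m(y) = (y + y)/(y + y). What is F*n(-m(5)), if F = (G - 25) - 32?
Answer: -96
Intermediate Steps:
m(y) = 1 (m(y) = (2*y)/((2*y)) = (2*y)*(1/(2*y)) = 1)
F = -24 (F = (33 - 25) - 32 = 8 - 32 = -24)
n(M) = 4*M² (n(M) = (2*M)² = 4*M²)
F*n(-m(5)) = -96*(-1*1)² = -96*(-1)² = -96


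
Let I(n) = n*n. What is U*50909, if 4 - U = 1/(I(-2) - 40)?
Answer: 7381805/36 ≈ 2.0505e+5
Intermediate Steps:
I(n) = n²
U = 145/36 (U = 4 - 1/((-2)² - 40) = 4 - 1/(4 - 40) = 4 - 1/(-36) = 4 - 1*(-1/36) = 4 + 1/36 = 145/36 ≈ 4.0278)
U*50909 = (145/36)*50909 = 7381805/36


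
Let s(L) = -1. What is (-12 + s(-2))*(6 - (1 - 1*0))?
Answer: -65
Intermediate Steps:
(-12 + s(-2))*(6 - (1 - 1*0)) = (-12 - 1)*(6 - (1 - 1*0)) = -13*(6 - (1 + 0)) = -13*(6 - 1*1) = -13*(6 - 1) = -13*5 = -65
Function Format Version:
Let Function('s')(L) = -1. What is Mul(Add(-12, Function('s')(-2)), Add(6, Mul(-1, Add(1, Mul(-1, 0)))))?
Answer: -65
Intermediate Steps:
Mul(Add(-12, Function('s')(-2)), Add(6, Mul(-1, Add(1, Mul(-1, 0))))) = Mul(Add(-12, -1), Add(6, Mul(-1, Add(1, Mul(-1, 0))))) = Mul(-13, Add(6, Mul(-1, Add(1, 0)))) = Mul(-13, Add(6, Mul(-1, 1))) = Mul(-13, Add(6, -1)) = Mul(-13, 5) = -65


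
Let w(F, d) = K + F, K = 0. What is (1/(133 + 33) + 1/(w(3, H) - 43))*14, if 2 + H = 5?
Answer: -441/1660 ≈ -0.26566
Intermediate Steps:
H = 3 (H = -2 + 5 = 3)
w(F, d) = F (w(F, d) = 0 + F = F)
(1/(133 + 33) + 1/(w(3, H) - 43))*14 = (1/(133 + 33) + 1/(3 - 43))*14 = (1/166 + 1/(-40))*14 = (1/166 - 1/40)*14 = -63/3320*14 = -441/1660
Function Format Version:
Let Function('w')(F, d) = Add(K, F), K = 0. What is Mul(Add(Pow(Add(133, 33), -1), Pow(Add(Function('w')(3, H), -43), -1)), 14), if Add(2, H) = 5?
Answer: Rational(-441, 1660) ≈ -0.26566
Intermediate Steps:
H = 3 (H = Add(-2, 5) = 3)
Function('w')(F, d) = F (Function('w')(F, d) = Add(0, F) = F)
Mul(Add(Pow(Add(133, 33), -1), Pow(Add(Function('w')(3, H), -43), -1)), 14) = Mul(Add(Pow(Add(133, 33), -1), Pow(Add(3, -43), -1)), 14) = Mul(Add(Pow(166, -1), Pow(-40, -1)), 14) = Mul(Add(Rational(1, 166), Rational(-1, 40)), 14) = Mul(Rational(-63, 3320), 14) = Rational(-441, 1660)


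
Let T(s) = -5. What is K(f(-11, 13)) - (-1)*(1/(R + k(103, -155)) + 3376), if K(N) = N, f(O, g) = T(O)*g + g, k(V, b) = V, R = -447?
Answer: 1143455/344 ≈ 3324.0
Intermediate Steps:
f(O, g) = -4*g (f(O, g) = -5*g + g = -4*g)
K(f(-11, 13)) - (-1)*(1/(R + k(103, -155)) + 3376) = -4*13 - (-1)*(1/(-447 + 103) + 3376) = -52 - (-1)*(1/(-344) + 3376) = -52 - (-1)*(-1/344 + 3376) = -52 - (-1)*1161343/344 = -52 - 1*(-1161343/344) = -52 + 1161343/344 = 1143455/344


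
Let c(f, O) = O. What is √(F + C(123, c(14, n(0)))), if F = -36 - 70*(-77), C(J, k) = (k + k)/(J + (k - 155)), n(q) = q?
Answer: √5354 ≈ 73.171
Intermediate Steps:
C(J, k) = 2*k/(-155 + J + k) (C(J, k) = (2*k)/(J + (-155 + k)) = (2*k)/(-155 + J + k) = 2*k/(-155 + J + k))
F = 5354 (F = -36 + 5390 = 5354)
√(F + C(123, c(14, n(0)))) = √(5354 + 2*0/(-155 + 123 + 0)) = √(5354 + 2*0/(-32)) = √(5354 + 2*0*(-1/32)) = √(5354 + 0) = √5354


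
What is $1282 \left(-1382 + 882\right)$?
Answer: $-641000$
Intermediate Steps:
$1282 \left(-1382 + 882\right) = 1282 \left(-500\right) = -641000$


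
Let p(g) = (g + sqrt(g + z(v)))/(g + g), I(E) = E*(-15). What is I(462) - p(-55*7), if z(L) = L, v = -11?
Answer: -13861/2 + 3*I*sqrt(11)/385 ≈ -6930.5 + 0.025844*I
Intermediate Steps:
I(E) = -15*E
p(g) = (g + sqrt(-11 + g))/(2*g) (p(g) = (g + sqrt(g - 11))/(g + g) = (g + sqrt(-11 + g))/((2*g)) = (g + sqrt(-11 + g))*(1/(2*g)) = (g + sqrt(-11 + g))/(2*g))
I(462) - p(-55*7) = -15*462 - (-55*7 + sqrt(-11 - 55*7))/(2*((-55*7))) = -6930 - (-385 + sqrt(-11 - 385))/(2*(-385)) = -6930 - (-1)*(-385 + sqrt(-396))/(2*385) = -6930 - (-1)*(-385 + 6*I*sqrt(11))/(2*385) = -6930 - (1/2 - 3*I*sqrt(11)/385) = -6930 + (-1/2 + 3*I*sqrt(11)/385) = -13861/2 + 3*I*sqrt(11)/385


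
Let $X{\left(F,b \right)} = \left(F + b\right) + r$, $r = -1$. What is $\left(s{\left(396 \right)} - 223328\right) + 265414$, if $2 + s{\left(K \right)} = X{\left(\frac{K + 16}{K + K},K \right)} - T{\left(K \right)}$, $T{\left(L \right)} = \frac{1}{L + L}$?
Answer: $\frac{11214593}{264} \approx 42480.0$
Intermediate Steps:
$X{\left(F,b \right)} = -1 + F + b$ ($X{\left(F,b \right)} = \left(F + b\right) - 1 = -1 + F + b$)
$T{\left(L \right)} = \frac{1}{2 L}$
$s{\left(K \right)} = -3 + K - \frac{1}{2 K} + \frac{16 + K}{2 K}$ ($s{\left(K \right)} = -2 - \left(1 + \frac{1}{2 K} - K - \frac{K + 16}{K + K}\right) = -2 - \left(1 + \frac{1}{2 K} - K - \frac{16 + K}{2 K}\right) = -2 + \left(-1 + K - \frac{1}{2 K} + \frac{16 + K}{2 K}\right) = -3 + K - \frac{1}{2 K} + \frac{16 + K}{2 K}$)
$\left(s{\left(396 \right)} - 223328\right) + 265414 = \left(\left(- \frac{5}{2} + 396 + \frac{15}{2 \cdot 396}\right) - 223328\right) + 265414 = \left(\left(- \frac{5}{2} + 396 + \frac{15}{2} \cdot \frac{1}{396}\right) - 223328\right) + 265414 = \left(\left(- \frac{5}{2} + 396 + \frac{5}{264}\right) - 223328\right) + 265414 = \left(\frac{103889}{264} - 223328\right) + 265414 = - \frac{58854703}{264} + 265414 = \frac{11214593}{264}$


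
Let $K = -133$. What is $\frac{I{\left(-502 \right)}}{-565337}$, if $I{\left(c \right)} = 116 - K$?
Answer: $- \frac{249}{565337} \approx -0.00044045$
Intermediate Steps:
$I{\left(c \right)} = 249$ ($I{\left(c \right)} = 116 - -133 = 116 + 133 = 249$)
$\frac{I{\left(-502 \right)}}{-565337} = \frac{249}{-565337} = 249 \left(- \frac{1}{565337}\right) = - \frac{249}{565337}$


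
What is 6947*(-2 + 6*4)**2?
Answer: 3362348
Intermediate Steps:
6947*(-2 + 6*4)**2 = 6947*(-2 + 24)**2 = 6947*22**2 = 6947*484 = 3362348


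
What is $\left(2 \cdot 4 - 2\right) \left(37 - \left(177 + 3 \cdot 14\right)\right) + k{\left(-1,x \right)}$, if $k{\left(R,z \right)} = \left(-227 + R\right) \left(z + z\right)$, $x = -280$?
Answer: $126588$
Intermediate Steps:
$k{\left(R,z \right)} = 2 z \left(-227 + R\right)$ ($k{\left(R,z \right)} = \left(-227 + R\right) 2 z = 2 z \left(-227 + R\right)$)
$\left(2 \cdot 4 - 2\right) \left(37 - \left(177 + 3 \cdot 14\right)\right) + k{\left(-1,x \right)} = \left(2 \cdot 4 - 2\right) \left(37 - \left(177 + 3 \cdot 14\right)\right) + 2 \left(-280\right) \left(-227 - 1\right) = \left(8 - 2\right) \left(37 - 219\right) + 2 \left(-280\right) \left(-228\right) = 6 \left(37 - 219\right) + 127680 = 6 \left(-182\right) + 127680 = -1092 + 127680 = 126588$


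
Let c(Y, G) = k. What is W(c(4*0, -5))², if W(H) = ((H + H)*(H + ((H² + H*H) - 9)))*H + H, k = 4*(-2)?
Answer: 201640000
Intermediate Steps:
k = -8
c(Y, G) = -8
W(H) = H + 2*H²*(-9 + H + 2*H²) (W(H) = ((2*H)*(H + ((H² + H²) - 9)))*H + H = ((2*H)*(H + (2*H² - 9)))*H + H = ((2*H)*(H + (-9 + 2*H²)))*H + H = ((2*H)*(-9 + H + 2*H²))*H + H = (2*H*(-9 + H + 2*H²))*H + H = 2*H²*(-9 + H + 2*H²) + H = H + 2*H²*(-9 + H + 2*H²))
W(c(4*0, -5))² = (-8*(1 - 18*(-8) + 2*(-8)² + 4*(-8)³))² = (-8*(1 + 144 + 2*64 + 4*(-512)))² = (-8*(1 + 144 + 128 - 2048))² = (-8*(-1775))² = 14200² = 201640000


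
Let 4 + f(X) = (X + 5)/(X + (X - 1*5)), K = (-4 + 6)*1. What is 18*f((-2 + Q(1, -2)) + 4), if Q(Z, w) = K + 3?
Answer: -48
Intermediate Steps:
K = 2 (K = 2*1 = 2)
Q(Z, w) = 5 (Q(Z, w) = 2 + 3 = 5)
f(X) = -4 + (5 + X)/(-5 + 2*X) (f(X) = -4 + (X + 5)/(X + (X - 1*5)) = -4 + (5 + X)/(X + (X - 5)) = -4 + (5 + X)/(X + (-5 + X)) = -4 + (5 + X)/(-5 + 2*X))
18*f((-2 + Q(1, -2)) + 4) = 18*((25 - 7*((-2 + 5) + 4))/(-5 + 2*((-2 + 5) + 4))) = 18*((25 - 7*(3 + 4))/(-5 + 2*(3 + 4))) = 18*((25 - 7*7)/(-5 + 2*7)) = 18*((25 - 49)/(-5 + 14)) = 18*(-24/9) = 18*((⅑)*(-24)) = 18*(-8/3) = -48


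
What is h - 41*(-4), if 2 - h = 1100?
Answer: -934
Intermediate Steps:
h = -1098 (h = 2 - 1*1100 = 2 - 1100 = -1098)
h - 41*(-4) = -1098 - 41*(-4) = -1098 + 164 = -934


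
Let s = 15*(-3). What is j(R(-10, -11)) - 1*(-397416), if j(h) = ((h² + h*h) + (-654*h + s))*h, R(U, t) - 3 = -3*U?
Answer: -244401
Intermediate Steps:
s = -45
R(U, t) = 3 - 3*U
j(h) = h*(-45 - 654*h + 2*h²) (j(h) = ((h² + h*h) + (-654*h - 45))*h = ((h² + h²) + (-45 - 654*h))*h = (2*h² + (-45 - 654*h))*h = (-45 - 654*h + 2*h²)*h = h*(-45 - 654*h + 2*h²))
j(R(-10, -11)) - 1*(-397416) = (3 - 3*(-10))*(-45 - 654*(3 - 3*(-10)) + 2*(3 - 3*(-10))²) - 1*(-397416) = (3 + 30)*(-45 - 654*(3 + 30) + 2*(3 + 30)²) + 397416 = 33*(-45 - 654*33 + 2*33²) + 397416 = 33*(-45 - 21582 + 2*1089) + 397416 = 33*(-45 - 21582 + 2178) + 397416 = 33*(-19449) + 397416 = -641817 + 397416 = -244401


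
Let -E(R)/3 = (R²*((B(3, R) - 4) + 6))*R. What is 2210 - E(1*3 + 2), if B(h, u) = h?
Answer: 4085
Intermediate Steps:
E(R) = -15*R³ (E(R) = -3*R²*((3 - 4) + 6)*R = -3*R²*(-1 + 6)*R = -3*R²*5*R = -3*5*R²*R = -15*R³)
2210 - E(1*3 + 2) = 2210 - (-15)*(1*3 + 2)³ = 2210 - (-15)*(3 + 2)³ = 2210 - (-15)*5³ = 2210 - (-15)*125 = 2210 - 1*(-1875) = 2210 + 1875 = 4085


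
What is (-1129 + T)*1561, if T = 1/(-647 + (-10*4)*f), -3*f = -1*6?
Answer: -1281243824/727 ≈ -1.7624e+6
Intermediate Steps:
f = 2 (f = -(-1)*6/3 = -1/3*(-6) = 2)
T = -1/727 (T = 1/(-647 - 10*4*2) = 1/(-647 - 40*2) = 1/(-647 - 80) = 1/(-727) = -1/727 ≈ -0.0013755)
(-1129 + T)*1561 = (-1129 - 1/727)*1561 = -820784/727*1561 = -1281243824/727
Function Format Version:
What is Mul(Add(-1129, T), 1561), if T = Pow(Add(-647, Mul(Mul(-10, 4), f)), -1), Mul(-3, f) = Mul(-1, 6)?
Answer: Rational(-1281243824, 727) ≈ -1.7624e+6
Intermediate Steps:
f = 2 (f = Mul(Rational(-1, 3), Mul(-1, 6)) = Mul(Rational(-1, 3), -6) = 2)
T = Rational(-1, 727) (T = Pow(Add(-647, Mul(Mul(-10, 4), 2)), -1) = Pow(Add(-647, Mul(-40, 2)), -1) = Pow(Add(-647, -80), -1) = Pow(-727, -1) = Rational(-1, 727) ≈ -0.0013755)
Mul(Add(-1129, T), 1561) = Mul(Add(-1129, Rational(-1, 727)), 1561) = Mul(Rational(-820784, 727), 1561) = Rational(-1281243824, 727)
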